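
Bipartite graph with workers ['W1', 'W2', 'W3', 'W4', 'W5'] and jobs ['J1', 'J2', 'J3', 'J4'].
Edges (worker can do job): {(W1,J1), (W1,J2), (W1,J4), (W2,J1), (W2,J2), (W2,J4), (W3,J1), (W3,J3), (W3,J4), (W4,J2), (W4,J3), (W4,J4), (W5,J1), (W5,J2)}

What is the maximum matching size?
Maximum matching size = 4

Maximum matching: {(W1,J4), (W3,J3), (W4,J2), (W5,J1)}
Size: 4

This assigns 4 workers to 4 distinct jobs.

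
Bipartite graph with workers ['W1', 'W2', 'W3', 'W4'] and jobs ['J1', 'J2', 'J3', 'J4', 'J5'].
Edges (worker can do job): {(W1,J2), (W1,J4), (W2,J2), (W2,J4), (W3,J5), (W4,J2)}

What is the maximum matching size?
Maximum matching size = 3

Maximum matching: {(W1,J4), (W3,J5), (W4,J2)}
Size: 3

This assigns 3 workers to 3 distinct jobs.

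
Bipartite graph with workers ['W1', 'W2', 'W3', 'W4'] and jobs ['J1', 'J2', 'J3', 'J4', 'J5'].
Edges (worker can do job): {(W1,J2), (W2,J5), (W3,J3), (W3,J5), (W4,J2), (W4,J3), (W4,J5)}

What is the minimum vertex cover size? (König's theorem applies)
Minimum vertex cover size = 3

By König's theorem: in bipartite graphs,
min vertex cover = max matching = 3

Maximum matching has size 3, so minimum vertex cover also has size 3.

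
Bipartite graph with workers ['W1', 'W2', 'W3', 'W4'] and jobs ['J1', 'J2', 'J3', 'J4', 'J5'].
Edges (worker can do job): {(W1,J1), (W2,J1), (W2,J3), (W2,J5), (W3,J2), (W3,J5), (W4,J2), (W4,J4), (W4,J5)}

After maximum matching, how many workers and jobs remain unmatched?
Unmatched: 0 workers, 1 jobs

Maximum matching size: 4
Workers: 4 total, 4 matched, 0 unmatched
Jobs: 5 total, 4 matched, 1 unmatched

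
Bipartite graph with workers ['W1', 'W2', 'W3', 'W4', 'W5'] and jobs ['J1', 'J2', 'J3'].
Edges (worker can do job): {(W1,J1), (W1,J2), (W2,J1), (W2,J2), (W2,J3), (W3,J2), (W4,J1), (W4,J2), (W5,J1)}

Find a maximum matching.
Matching: {(W2,J3), (W3,J2), (W5,J1)}

Maximum matching (size 3):
  W2 → J3
  W3 → J2
  W5 → J1

Each worker is assigned to at most one job, and each job to at most one worker.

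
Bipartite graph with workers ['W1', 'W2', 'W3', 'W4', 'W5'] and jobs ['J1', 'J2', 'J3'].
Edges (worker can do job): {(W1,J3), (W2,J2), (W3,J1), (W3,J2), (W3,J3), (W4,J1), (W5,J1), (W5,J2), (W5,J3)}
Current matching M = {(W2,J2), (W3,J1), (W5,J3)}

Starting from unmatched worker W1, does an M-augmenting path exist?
No augmenting path from W1

Alternating search from W1 reaches jobs: {J1, J2, J3}.
Every reachable job is already matched in M, and following those matched edges back to workers exposes no further unvisited jobs.
No M-augmenting path from W1 exists.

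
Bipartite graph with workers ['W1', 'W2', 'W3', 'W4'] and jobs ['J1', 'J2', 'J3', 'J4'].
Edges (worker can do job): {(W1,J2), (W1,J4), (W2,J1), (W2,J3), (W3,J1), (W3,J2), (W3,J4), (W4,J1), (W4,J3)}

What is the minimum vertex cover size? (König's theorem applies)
Minimum vertex cover size = 4

By König's theorem: in bipartite graphs,
min vertex cover = max matching = 4

Maximum matching has size 4, so minimum vertex cover also has size 4.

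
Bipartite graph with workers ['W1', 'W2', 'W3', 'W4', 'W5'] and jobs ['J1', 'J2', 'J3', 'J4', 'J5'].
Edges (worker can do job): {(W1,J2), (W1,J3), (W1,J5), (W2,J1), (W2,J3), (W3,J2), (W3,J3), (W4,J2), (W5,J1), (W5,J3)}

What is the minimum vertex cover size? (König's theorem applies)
Minimum vertex cover size = 4

By König's theorem: in bipartite graphs,
min vertex cover = max matching = 4

Maximum matching has size 4, so minimum vertex cover also has size 4.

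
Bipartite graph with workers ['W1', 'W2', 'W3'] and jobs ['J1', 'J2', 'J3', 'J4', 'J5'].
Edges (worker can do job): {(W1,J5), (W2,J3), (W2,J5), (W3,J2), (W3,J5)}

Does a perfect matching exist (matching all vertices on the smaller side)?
Yes, perfect matching exists (size 3)

Perfect matching: {(W1,J5), (W2,J3), (W3,J2)}
All 3 vertices on the smaller side are matched.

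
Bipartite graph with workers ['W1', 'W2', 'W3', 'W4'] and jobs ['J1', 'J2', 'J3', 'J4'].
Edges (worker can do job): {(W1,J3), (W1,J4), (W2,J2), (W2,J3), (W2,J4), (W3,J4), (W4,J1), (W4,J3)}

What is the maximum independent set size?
Maximum independent set = 4

By König's theorem:
- Min vertex cover = Max matching = 4
- Max independent set = Total vertices - Min vertex cover
- Max independent set = 8 - 4 = 4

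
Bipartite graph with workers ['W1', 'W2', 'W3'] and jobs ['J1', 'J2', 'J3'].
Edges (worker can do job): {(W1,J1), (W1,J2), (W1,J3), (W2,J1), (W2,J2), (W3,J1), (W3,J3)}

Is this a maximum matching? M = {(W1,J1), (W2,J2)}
No, size 2 is not maximum

Proposed matching has size 2.
Maximum matching size for this graph: 3.

This is NOT maximum - can be improved to size 3.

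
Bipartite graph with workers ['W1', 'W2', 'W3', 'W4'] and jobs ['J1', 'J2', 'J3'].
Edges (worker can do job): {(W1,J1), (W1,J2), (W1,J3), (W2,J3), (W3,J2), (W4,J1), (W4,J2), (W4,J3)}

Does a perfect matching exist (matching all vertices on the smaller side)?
Yes, perfect matching exists (size 3)

Perfect matching: {(W1,J1), (W2,J3), (W4,J2)}
All 3 vertices on the smaller side are matched.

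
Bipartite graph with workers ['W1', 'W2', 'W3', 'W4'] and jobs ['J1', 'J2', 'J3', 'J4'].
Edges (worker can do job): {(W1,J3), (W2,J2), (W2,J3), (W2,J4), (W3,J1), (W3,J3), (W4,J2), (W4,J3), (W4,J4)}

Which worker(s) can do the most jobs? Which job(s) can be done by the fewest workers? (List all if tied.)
Most versatile: W2, W4 (3 jobs); Least covered: J1 (1 workers)

Worker degrees (jobs they can do): W1:1, W2:3, W3:2, W4:3
Job degrees (workers who can do it): J1:1, J2:2, J3:4, J4:2

Maximum worker degree is 3, achieved by: W2, W4
Minimum job degree is 1, achieved by: J1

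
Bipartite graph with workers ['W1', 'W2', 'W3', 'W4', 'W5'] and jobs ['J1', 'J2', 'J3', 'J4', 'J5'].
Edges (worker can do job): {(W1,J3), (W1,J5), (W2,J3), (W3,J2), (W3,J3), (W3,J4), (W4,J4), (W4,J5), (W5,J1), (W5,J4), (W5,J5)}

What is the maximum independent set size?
Maximum independent set = 5

By König's theorem:
- Min vertex cover = Max matching = 5
- Max independent set = Total vertices - Min vertex cover
- Max independent set = 10 - 5 = 5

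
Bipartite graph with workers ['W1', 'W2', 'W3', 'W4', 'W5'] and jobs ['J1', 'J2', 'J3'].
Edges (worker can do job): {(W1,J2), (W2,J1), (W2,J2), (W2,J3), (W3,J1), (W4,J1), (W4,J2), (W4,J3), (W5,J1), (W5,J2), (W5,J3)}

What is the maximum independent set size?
Maximum independent set = 5

By König's theorem:
- Min vertex cover = Max matching = 3
- Max independent set = Total vertices - Min vertex cover
- Max independent set = 8 - 3 = 5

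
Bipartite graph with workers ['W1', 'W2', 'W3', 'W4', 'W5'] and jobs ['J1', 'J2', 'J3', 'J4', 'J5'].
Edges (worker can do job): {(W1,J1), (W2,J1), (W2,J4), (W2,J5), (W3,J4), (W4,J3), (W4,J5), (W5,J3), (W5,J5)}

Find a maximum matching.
Matching: {(W1,J1), (W3,J4), (W4,J3), (W5,J5)}

Maximum matching (size 4):
  W1 → J1
  W3 → J4
  W4 → J3
  W5 → J5

Each worker is assigned to at most one job, and each job to at most one worker.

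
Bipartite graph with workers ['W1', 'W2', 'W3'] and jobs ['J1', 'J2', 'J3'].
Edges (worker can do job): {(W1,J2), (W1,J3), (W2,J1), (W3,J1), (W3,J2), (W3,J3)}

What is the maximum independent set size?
Maximum independent set = 3

By König's theorem:
- Min vertex cover = Max matching = 3
- Max independent set = Total vertices - Min vertex cover
- Max independent set = 6 - 3 = 3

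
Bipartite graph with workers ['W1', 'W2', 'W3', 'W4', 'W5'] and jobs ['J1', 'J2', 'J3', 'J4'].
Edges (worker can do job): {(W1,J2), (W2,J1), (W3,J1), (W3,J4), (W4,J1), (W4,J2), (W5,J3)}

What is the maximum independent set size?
Maximum independent set = 5

By König's theorem:
- Min vertex cover = Max matching = 4
- Max independent set = Total vertices - Min vertex cover
- Max independent set = 9 - 4 = 5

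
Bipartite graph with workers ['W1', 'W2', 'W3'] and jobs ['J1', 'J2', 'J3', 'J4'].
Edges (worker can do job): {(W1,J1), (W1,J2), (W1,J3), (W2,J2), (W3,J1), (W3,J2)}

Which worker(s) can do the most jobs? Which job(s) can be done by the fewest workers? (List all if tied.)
Most versatile: W1 (3 jobs); Least covered: J4 (0 workers)

Worker degrees (jobs they can do): W1:3, W2:1, W3:2
Job degrees (workers who can do it): J1:2, J2:3, J3:1, J4:0

Maximum worker degree is 3, achieved by: W1
Minimum job degree is 0, achieved by: J4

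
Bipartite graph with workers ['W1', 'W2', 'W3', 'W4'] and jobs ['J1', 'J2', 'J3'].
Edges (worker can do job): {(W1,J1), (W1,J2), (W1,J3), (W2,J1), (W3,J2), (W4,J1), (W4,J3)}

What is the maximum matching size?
Maximum matching size = 3

Maximum matching: {(W1,J1), (W3,J2), (W4,J3)}
Size: 3

This assigns 3 workers to 3 distinct jobs.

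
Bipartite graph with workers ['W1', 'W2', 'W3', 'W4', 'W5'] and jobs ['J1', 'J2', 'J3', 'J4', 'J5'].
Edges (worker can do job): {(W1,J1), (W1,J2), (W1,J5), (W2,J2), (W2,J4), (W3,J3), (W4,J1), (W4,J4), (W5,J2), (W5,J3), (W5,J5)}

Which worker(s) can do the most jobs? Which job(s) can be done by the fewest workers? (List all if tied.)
Most versatile: W1, W5 (3 jobs); Least covered: J1, J3, J4, J5 (2 workers)

Worker degrees (jobs they can do): W1:3, W2:2, W3:1, W4:2, W5:3
Job degrees (workers who can do it): J1:2, J2:3, J3:2, J4:2, J5:2

Maximum worker degree is 3, achieved by: W1, W5
Minimum job degree is 2, achieved by: J1, J3, J4, J5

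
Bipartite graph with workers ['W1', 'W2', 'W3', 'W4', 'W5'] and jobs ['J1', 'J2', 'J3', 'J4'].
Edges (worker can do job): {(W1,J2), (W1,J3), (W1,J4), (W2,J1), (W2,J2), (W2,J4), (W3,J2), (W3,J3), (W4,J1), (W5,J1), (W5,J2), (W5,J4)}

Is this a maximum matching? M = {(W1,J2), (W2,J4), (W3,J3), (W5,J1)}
Yes, size 4 is maximum

Proposed matching has size 4.
Maximum matching size for this graph: 4.

This is a maximum matching.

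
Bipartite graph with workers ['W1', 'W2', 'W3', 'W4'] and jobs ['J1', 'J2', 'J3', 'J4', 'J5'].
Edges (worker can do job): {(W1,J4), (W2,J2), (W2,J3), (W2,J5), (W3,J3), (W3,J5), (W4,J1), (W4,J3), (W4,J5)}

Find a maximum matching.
Matching: {(W1,J4), (W2,J2), (W3,J5), (W4,J3)}

Maximum matching (size 4):
  W1 → J4
  W2 → J2
  W3 → J5
  W4 → J3

Each worker is assigned to at most one job, and each job to at most one worker.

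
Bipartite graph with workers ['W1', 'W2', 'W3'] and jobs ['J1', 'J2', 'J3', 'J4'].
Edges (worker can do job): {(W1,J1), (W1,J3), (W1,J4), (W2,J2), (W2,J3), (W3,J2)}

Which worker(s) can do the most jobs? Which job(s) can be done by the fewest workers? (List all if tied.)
Most versatile: W1 (3 jobs); Least covered: J1, J4 (1 workers)

Worker degrees (jobs they can do): W1:3, W2:2, W3:1
Job degrees (workers who can do it): J1:1, J2:2, J3:2, J4:1

Maximum worker degree is 3, achieved by: W1
Minimum job degree is 1, achieved by: J1, J4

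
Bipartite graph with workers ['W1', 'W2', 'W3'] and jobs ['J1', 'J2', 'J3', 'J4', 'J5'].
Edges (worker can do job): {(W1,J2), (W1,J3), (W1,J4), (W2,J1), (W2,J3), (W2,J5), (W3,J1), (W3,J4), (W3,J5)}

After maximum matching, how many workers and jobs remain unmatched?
Unmatched: 0 workers, 2 jobs

Maximum matching size: 3
Workers: 3 total, 3 matched, 0 unmatched
Jobs: 5 total, 3 matched, 2 unmatched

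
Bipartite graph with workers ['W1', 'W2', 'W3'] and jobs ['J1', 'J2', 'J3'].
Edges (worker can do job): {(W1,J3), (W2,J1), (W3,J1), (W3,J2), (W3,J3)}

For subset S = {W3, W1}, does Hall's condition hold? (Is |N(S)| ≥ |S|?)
Yes: |N(S)| = 3, |S| = 2

Subset S = {W3, W1}
Neighbors N(S) = {J1, J2, J3}

|N(S)| = 3, |S| = 2
Hall's condition: |N(S)| ≥ |S| is satisfied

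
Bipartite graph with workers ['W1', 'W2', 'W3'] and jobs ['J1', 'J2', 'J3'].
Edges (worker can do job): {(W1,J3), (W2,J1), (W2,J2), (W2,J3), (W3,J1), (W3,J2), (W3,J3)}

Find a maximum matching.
Matching: {(W1,J3), (W2,J2), (W3,J1)}

Maximum matching (size 3):
  W1 → J3
  W2 → J2
  W3 → J1

Each worker is assigned to at most one job, and each job to at most one worker.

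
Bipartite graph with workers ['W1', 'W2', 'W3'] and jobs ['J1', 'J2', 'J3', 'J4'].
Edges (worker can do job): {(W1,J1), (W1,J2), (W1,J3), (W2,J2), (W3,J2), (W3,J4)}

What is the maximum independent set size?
Maximum independent set = 4

By König's theorem:
- Min vertex cover = Max matching = 3
- Max independent set = Total vertices - Min vertex cover
- Max independent set = 7 - 3 = 4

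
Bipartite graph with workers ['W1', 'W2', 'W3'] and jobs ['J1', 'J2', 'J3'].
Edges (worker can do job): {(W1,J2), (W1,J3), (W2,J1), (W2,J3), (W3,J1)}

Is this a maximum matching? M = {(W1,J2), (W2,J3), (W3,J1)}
Yes, size 3 is maximum

Proposed matching has size 3.
Maximum matching size for this graph: 3.

This is a maximum matching.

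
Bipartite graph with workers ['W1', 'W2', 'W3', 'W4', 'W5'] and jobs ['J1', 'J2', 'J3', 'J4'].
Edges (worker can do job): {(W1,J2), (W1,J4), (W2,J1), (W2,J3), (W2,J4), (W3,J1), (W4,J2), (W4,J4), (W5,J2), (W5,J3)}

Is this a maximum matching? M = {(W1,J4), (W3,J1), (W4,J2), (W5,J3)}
Yes, size 4 is maximum

Proposed matching has size 4.
Maximum matching size for this graph: 4.

This is a maximum matching.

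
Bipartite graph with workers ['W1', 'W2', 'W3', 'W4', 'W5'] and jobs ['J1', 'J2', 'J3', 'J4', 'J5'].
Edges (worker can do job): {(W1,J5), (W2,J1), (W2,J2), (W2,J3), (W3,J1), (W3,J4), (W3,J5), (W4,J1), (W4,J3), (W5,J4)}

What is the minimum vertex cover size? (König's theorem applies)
Minimum vertex cover size = 5

By König's theorem: in bipartite graphs,
min vertex cover = max matching = 5

Maximum matching has size 5, so minimum vertex cover also has size 5.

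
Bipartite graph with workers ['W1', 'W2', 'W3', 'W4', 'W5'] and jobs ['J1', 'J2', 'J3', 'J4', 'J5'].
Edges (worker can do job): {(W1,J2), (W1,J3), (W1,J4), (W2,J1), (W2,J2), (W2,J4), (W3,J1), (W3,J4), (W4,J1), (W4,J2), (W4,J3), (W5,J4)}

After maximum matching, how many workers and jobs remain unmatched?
Unmatched: 1 workers, 1 jobs

Maximum matching size: 4
Workers: 5 total, 4 matched, 1 unmatched
Jobs: 5 total, 4 matched, 1 unmatched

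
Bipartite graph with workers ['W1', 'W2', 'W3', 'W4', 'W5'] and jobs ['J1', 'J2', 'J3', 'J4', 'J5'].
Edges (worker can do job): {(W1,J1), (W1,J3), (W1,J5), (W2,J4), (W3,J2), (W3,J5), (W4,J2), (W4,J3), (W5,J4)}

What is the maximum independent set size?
Maximum independent set = 6

By König's theorem:
- Min vertex cover = Max matching = 4
- Max independent set = Total vertices - Min vertex cover
- Max independent set = 10 - 4 = 6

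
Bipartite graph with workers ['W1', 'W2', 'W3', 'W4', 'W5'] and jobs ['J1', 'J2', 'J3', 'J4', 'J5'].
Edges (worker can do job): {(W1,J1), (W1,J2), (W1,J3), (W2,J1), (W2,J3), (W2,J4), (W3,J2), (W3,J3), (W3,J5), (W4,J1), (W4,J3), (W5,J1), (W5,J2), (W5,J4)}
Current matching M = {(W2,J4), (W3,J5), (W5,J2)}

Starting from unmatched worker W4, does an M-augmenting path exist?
Yes: W4 → J3

An M-augmenting path alternates non-matching / matching edges, starting and ending at unmatched vertices.
Path: W4 → J3
(J3 is unmatched in M, so the path is augmenting.)
Flipping edges along this path would increase |M| from 3 to 4.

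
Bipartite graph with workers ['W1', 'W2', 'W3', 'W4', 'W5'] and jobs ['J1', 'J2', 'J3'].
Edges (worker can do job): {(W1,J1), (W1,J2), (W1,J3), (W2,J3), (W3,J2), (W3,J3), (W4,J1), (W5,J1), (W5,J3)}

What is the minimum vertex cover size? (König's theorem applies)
Minimum vertex cover size = 3

By König's theorem: in bipartite graphs,
min vertex cover = max matching = 3

Maximum matching has size 3, so minimum vertex cover also has size 3.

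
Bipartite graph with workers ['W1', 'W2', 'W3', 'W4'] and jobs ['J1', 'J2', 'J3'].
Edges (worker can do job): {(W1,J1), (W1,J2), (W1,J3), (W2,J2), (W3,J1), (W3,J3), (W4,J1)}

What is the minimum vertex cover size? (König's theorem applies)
Minimum vertex cover size = 3

By König's theorem: in bipartite graphs,
min vertex cover = max matching = 3

Maximum matching has size 3, so minimum vertex cover also has size 3.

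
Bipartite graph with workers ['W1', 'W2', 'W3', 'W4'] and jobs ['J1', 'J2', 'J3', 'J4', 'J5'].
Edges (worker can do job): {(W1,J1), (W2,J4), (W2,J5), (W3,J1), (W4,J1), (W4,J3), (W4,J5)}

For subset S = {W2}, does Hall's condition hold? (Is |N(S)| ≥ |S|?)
Yes: |N(S)| = 2, |S| = 1

Subset S = {W2}
Neighbors N(S) = {J4, J5}

|N(S)| = 2, |S| = 1
Hall's condition: |N(S)| ≥ |S| is satisfied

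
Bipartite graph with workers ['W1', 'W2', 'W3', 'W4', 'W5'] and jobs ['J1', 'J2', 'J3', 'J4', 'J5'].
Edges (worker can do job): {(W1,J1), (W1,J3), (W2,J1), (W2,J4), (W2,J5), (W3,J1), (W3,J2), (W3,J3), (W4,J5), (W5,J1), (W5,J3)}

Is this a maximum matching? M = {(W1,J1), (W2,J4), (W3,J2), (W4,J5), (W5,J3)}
Yes, size 5 is maximum

Proposed matching has size 5.
Maximum matching size for this graph: 5.

This is a maximum matching.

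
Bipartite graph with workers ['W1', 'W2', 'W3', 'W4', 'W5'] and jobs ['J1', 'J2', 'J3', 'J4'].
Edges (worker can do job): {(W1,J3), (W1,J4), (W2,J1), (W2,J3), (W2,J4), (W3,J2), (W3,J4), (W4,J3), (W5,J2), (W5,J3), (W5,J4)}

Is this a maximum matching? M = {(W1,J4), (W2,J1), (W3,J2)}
No, size 3 is not maximum

Proposed matching has size 3.
Maximum matching size for this graph: 4.

This is NOT maximum - can be improved to size 4.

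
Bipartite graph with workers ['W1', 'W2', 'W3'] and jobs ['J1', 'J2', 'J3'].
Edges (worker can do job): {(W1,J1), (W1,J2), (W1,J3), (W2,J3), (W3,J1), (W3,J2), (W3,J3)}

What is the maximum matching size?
Maximum matching size = 3

Maximum matching: {(W1,J1), (W2,J3), (W3,J2)}
Size: 3

This assigns 3 workers to 3 distinct jobs.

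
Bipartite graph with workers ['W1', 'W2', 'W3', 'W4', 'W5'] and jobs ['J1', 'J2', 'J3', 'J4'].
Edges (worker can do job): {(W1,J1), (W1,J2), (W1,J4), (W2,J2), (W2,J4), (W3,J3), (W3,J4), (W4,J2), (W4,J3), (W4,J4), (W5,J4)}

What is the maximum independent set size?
Maximum independent set = 5

By König's theorem:
- Min vertex cover = Max matching = 4
- Max independent set = Total vertices - Min vertex cover
- Max independent set = 9 - 4 = 5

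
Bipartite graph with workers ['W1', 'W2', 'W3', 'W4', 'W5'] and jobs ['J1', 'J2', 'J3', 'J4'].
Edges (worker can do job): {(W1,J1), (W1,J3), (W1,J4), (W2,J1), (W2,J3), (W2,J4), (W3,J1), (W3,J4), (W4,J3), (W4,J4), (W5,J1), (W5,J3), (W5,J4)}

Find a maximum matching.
Matching: {(W1,J1), (W3,J4), (W5,J3)}

Maximum matching (size 3):
  W1 → J1
  W3 → J4
  W5 → J3

Each worker is assigned to at most one job, and each job to at most one worker.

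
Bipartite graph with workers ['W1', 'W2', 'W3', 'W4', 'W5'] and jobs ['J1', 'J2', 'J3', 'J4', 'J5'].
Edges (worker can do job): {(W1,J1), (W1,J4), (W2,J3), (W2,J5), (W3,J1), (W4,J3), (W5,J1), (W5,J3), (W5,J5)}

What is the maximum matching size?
Maximum matching size = 4

Maximum matching: {(W1,J4), (W3,J1), (W4,J3), (W5,J5)}
Size: 4

This assigns 4 workers to 4 distinct jobs.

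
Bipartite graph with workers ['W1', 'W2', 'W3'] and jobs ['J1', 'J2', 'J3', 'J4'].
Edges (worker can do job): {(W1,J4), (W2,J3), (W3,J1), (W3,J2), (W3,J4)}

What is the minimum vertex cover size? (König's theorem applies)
Minimum vertex cover size = 3

By König's theorem: in bipartite graphs,
min vertex cover = max matching = 3

Maximum matching has size 3, so minimum vertex cover also has size 3.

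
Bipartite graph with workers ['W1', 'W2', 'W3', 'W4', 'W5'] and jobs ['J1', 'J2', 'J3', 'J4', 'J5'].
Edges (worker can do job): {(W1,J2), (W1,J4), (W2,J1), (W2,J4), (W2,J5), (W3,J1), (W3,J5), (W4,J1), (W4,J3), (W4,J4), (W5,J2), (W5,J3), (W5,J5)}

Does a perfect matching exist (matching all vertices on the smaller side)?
Yes, perfect matching exists (size 5)

Perfect matching: {(W1,J2), (W2,J1), (W3,J5), (W4,J4), (W5,J3)}
All 5 vertices on the smaller side are matched.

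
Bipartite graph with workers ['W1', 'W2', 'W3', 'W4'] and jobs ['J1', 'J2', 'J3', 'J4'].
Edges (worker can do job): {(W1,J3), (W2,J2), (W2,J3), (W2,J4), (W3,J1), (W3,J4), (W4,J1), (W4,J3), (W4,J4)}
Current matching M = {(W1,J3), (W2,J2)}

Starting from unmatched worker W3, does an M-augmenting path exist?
Yes: W3 → J1

An M-augmenting path alternates non-matching / matching edges, starting and ending at unmatched vertices.
Path: W3 → J1
(J1 is unmatched in M, so the path is augmenting.)
Flipping edges along this path would increase |M| from 2 to 3.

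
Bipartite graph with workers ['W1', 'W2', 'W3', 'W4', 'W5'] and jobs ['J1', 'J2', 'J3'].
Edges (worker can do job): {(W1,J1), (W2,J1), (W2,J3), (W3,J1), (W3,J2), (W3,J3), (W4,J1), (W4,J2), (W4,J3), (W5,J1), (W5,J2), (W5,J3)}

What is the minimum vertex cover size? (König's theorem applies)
Minimum vertex cover size = 3

By König's theorem: in bipartite graphs,
min vertex cover = max matching = 3

Maximum matching has size 3, so minimum vertex cover also has size 3.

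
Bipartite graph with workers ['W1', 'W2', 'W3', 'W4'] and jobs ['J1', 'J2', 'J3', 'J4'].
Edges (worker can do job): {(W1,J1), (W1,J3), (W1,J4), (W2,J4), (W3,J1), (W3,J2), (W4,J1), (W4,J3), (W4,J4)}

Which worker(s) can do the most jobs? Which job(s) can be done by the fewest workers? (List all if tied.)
Most versatile: W1, W4 (3 jobs); Least covered: J2 (1 workers)

Worker degrees (jobs they can do): W1:3, W2:1, W3:2, W4:3
Job degrees (workers who can do it): J1:3, J2:1, J3:2, J4:3

Maximum worker degree is 3, achieved by: W1, W4
Minimum job degree is 1, achieved by: J2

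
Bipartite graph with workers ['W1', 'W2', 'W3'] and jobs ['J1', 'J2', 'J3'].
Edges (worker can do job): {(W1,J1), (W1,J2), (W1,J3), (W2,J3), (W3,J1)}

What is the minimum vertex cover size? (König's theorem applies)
Minimum vertex cover size = 3

By König's theorem: in bipartite graphs,
min vertex cover = max matching = 3

Maximum matching has size 3, so minimum vertex cover also has size 3.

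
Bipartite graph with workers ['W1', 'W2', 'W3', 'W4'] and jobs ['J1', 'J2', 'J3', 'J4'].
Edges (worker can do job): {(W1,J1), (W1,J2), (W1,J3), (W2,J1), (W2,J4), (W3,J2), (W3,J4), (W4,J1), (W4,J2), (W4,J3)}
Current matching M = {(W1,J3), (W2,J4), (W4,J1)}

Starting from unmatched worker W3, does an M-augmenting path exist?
Yes: W3 → J2

An M-augmenting path alternates non-matching / matching edges, starting and ending at unmatched vertices.
Path: W3 → J2
(J2 is unmatched in M, so the path is augmenting.)
Flipping edges along this path would increase |M| from 3 to 4.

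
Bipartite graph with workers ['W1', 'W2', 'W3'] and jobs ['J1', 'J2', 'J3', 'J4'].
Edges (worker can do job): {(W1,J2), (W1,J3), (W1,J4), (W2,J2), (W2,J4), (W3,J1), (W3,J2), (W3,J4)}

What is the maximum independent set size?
Maximum independent set = 4

By König's theorem:
- Min vertex cover = Max matching = 3
- Max independent set = Total vertices - Min vertex cover
- Max independent set = 7 - 3 = 4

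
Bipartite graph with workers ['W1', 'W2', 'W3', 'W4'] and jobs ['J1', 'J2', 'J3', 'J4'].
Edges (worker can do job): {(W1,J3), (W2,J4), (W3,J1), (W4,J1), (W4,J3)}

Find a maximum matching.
Matching: {(W1,J3), (W2,J4), (W4,J1)}

Maximum matching (size 3):
  W1 → J3
  W2 → J4
  W4 → J1

Each worker is assigned to at most one job, and each job to at most one worker.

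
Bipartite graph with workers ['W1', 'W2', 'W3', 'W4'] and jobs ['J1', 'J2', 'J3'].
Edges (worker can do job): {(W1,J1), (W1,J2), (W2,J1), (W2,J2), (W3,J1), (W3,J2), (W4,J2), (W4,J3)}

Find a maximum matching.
Matching: {(W1,J1), (W3,J2), (W4,J3)}

Maximum matching (size 3):
  W1 → J1
  W3 → J2
  W4 → J3

Each worker is assigned to at most one job, and each job to at most one worker.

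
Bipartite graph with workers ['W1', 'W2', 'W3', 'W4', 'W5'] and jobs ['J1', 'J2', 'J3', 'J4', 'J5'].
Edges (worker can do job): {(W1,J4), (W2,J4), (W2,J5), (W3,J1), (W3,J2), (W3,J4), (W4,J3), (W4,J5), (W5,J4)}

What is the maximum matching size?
Maximum matching size = 4

Maximum matching: {(W2,J5), (W3,J1), (W4,J3), (W5,J4)}
Size: 4

This assigns 4 workers to 4 distinct jobs.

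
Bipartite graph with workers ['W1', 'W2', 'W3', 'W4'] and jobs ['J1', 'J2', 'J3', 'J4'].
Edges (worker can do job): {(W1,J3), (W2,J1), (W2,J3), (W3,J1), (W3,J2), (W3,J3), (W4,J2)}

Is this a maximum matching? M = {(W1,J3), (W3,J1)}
No, size 2 is not maximum

Proposed matching has size 2.
Maximum matching size for this graph: 3.

This is NOT maximum - can be improved to size 3.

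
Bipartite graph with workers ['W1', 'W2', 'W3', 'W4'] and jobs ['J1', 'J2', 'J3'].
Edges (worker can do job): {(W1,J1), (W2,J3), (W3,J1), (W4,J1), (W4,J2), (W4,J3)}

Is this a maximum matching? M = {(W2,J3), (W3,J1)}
No, size 2 is not maximum

Proposed matching has size 2.
Maximum matching size for this graph: 3.

This is NOT maximum - can be improved to size 3.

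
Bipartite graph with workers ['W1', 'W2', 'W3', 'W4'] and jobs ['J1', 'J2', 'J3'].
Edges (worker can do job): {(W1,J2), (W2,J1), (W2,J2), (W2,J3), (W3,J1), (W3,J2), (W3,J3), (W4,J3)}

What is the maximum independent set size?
Maximum independent set = 4

By König's theorem:
- Min vertex cover = Max matching = 3
- Max independent set = Total vertices - Min vertex cover
- Max independent set = 7 - 3 = 4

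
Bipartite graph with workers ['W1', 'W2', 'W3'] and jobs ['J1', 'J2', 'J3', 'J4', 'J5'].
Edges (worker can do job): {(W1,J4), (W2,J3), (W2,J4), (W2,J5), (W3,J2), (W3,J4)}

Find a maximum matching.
Matching: {(W1,J4), (W2,J5), (W3,J2)}

Maximum matching (size 3):
  W1 → J4
  W2 → J5
  W3 → J2

Each worker is assigned to at most one job, and each job to at most one worker.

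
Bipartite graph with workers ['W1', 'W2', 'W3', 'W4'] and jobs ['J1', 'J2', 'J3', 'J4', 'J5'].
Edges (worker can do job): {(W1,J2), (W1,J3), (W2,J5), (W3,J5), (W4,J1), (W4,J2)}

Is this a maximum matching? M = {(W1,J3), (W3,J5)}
No, size 2 is not maximum

Proposed matching has size 2.
Maximum matching size for this graph: 3.

This is NOT maximum - can be improved to size 3.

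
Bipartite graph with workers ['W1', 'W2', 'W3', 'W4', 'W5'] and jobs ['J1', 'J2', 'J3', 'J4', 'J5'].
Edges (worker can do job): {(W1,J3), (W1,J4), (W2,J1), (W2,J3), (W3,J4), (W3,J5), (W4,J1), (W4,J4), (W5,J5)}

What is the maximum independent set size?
Maximum independent set = 6

By König's theorem:
- Min vertex cover = Max matching = 4
- Max independent set = Total vertices - Min vertex cover
- Max independent set = 10 - 4 = 6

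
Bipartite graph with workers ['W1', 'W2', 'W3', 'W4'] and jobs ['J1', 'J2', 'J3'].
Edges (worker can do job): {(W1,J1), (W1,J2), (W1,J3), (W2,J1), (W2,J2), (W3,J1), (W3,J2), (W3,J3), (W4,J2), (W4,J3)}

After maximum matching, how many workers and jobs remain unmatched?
Unmatched: 1 workers, 0 jobs

Maximum matching size: 3
Workers: 4 total, 3 matched, 1 unmatched
Jobs: 3 total, 3 matched, 0 unmatched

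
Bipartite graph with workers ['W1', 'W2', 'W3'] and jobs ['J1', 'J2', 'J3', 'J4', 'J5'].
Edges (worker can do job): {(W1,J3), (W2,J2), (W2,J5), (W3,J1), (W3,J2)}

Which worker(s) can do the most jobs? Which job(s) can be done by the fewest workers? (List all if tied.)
Most versatile: W2, W3 (2 jobs); Least covered: J4 (0 workers)

Worker degrees (jobs they can do): W1:1, W2:2, W3:2
Job degrees (workers who can do it): J1:1, J2:2, J3:1, J4:0, J5:1

Maximum worker degree is 2, achieved by: W2, W3
Minimum job degree is 0, achieved by: J4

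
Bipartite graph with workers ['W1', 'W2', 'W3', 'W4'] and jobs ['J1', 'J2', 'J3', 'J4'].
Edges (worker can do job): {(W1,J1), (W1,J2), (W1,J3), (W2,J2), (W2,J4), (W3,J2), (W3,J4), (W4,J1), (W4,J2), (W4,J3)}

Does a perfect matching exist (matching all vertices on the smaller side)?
Yes, perfect matching exists (size 4)

Perfect matching: {(W1,J1), (W2,J2), (W3,J4), (W4,J3)}
All 4 vertices on the smaller side are matched.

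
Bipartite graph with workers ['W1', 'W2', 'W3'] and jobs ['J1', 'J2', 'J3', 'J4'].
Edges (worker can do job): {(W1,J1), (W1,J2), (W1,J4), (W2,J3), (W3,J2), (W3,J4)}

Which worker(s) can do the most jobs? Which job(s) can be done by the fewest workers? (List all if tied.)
Most versatile: W1 (3 jobs); Least covered: J1, J3 (1 workers)

Worker degrees (jobs they can do): W1:3, W2:1, W3:2
Job degrees (workers who can do it): J1:1, J2:2, J3:1, J4:2

Maximum worker degree is 3, achieved by: W1
Minimum job degree is 1, achieved by: J1, J3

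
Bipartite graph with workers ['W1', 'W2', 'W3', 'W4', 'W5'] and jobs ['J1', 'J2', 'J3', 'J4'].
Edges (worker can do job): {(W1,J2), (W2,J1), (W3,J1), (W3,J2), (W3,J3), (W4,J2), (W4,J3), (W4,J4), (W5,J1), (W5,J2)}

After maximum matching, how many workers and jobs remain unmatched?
Unmatched: 1 workers, 0 jobs

Maximum matching size: 4
Workers: 5 total, 4 matched, 1 unmatched
Jobs: 4 total, 4 matched, 0 unmatched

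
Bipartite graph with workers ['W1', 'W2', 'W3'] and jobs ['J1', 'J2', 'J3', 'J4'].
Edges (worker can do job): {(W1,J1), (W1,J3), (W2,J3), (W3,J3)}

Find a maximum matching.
Matching: {(W1,J1), (W3,J3)}

Maximum matching (size 2):
  W1 → J1
  W3 → J3

Each worker is assigned to at most one job, and each job to at most one worker.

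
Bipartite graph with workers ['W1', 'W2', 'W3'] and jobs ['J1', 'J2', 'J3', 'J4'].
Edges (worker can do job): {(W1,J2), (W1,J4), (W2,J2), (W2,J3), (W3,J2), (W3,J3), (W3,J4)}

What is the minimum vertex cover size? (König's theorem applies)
Minimum vertex cover size = 3

By König's theorem: in bipartite graphs,
min vertex cover = max matching = 3

Maximum matching has size 3, so minimum vertex cover also has size 3.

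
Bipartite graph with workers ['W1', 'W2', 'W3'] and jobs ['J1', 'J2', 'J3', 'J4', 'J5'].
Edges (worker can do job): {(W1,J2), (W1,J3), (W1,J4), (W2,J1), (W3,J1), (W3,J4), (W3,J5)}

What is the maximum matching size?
Maximum matching size = 3

Maximum matching: {(W1,J2), (W2,J1), (W3,J5)}
Size: 3

This assigns 3 workers to 3 distinct jobs.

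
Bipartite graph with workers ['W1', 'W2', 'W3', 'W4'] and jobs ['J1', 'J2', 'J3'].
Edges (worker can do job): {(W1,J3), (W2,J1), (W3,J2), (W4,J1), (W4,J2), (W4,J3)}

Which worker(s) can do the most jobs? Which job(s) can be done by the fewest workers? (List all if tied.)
Most versatile: W4 (3 jobs); Least covered: J1, J2, J3 (2 workers)

Worker degrees (jobs they can do): W1:1, W2:1, W3:1, W4:3
Job degrees (workers who can do it): J1:2, J2:2, J3:2

Maximum worker degree is 3, achieved by: W4
Minimum job degree is 2, achieved by: J1, J2, J3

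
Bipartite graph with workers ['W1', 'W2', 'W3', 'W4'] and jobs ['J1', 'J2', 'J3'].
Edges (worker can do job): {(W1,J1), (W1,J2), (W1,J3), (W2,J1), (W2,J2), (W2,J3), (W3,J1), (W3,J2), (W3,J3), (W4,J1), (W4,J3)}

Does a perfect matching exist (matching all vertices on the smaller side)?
Yes, perfect matching exists (size 3)

Perfect matching: {(W1,J3), (W3,J2), (W4,J1)}
All 3 vertices on the smaller side are matched.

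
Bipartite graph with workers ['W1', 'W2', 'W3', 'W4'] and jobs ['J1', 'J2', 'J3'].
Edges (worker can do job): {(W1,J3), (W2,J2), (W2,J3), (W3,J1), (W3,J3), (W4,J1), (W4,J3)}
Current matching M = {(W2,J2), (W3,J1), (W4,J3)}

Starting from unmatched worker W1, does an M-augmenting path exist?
No augmenting path from W1

Alternating search from W1 reaches jobs: {J1, J3}.
Every reachable job is already matched in M, and following those matched edges back to workers exposes no further unvisited jobs.
No M-augmenting path from W1 exists.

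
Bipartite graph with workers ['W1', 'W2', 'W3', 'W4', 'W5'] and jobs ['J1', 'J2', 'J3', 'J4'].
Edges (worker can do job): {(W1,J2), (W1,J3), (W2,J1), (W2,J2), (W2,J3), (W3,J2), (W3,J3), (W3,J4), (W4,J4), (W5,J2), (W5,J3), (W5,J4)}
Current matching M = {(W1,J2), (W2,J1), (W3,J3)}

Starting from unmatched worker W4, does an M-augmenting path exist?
Yes: W4 → J4

An M-augmenting path alternates non-matching / matching edges, starting and ending at unmatched vertices.
Path: W4 → J4
(J4 is unmatched in M, so the path is augmenting.)
Flipping edges along this path would increase |M| from 3 to 4.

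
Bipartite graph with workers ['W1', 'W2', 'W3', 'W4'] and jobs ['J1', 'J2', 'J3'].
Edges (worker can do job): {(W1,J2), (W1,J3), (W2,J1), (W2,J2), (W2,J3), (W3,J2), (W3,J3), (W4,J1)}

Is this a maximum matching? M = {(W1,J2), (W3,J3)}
No, size 2 is not maximum

Proposed matching has size 2.
Maximum matching size for this graph: 3.

This is NOT maximum - can be improved to size 3.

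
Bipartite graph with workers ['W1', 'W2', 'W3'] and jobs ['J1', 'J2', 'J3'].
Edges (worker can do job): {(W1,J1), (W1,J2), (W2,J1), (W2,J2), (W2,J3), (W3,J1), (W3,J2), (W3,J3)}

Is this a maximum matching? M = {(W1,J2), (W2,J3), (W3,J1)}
Yes, size 3 is maximum

Proposed matching has size 3.
Maximum matching size for this graph: 3.

This is a maximum matching.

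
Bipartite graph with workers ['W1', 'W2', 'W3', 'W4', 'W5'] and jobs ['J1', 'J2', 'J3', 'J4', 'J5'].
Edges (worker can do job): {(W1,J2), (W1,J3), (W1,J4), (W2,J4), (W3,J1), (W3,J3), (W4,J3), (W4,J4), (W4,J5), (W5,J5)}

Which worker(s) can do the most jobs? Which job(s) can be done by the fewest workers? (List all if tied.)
Most versatile: W1, W4 (3 jobs); Least covered: J1, J2 (1 workers)

Worker degrees (jobs they can do): W1:3, W2:1, W3:2, W4:3, W5:1
Job degrees (workers who can do it): J1:1, J2:1, J3:3, J4:3, J5:2

Maximum worker degree is 3, achieved by: W1, W4
Minimum job degree is 1, achieved by: J1, J2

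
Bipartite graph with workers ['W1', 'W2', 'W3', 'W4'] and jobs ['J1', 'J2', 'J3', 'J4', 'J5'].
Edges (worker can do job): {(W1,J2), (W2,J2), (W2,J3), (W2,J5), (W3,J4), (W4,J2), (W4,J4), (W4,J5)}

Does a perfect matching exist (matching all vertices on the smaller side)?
Yes, perfect matching exists (size 4)

Perfect matching: {(W1,J2), (W2,J3), (W3,J4), (W4,J5)}
All 4 vertices on the smaller side are matched.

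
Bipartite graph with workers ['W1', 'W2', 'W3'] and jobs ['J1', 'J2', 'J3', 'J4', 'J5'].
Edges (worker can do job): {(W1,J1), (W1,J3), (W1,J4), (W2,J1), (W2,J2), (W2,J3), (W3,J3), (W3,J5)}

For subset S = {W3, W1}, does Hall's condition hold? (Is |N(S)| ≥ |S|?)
Yes: |N(S)| = 4, |S| = 2

Subset S = {W3, W1}
Neighbors N(S) = {J1, J3, J4, J5}

|N(S)| = 4, |S| = 2
Hall's condition: |N(S)| ≥ |S| is satisfied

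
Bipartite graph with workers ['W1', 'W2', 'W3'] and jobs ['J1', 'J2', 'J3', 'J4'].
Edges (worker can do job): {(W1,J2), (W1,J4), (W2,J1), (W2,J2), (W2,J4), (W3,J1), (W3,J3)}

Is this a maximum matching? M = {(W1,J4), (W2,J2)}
No, size 2 is not maximum

Proposed matching has size 2.
Maximum matching size for this graph: 3.

This is NOT maximum - can be improved to size 3.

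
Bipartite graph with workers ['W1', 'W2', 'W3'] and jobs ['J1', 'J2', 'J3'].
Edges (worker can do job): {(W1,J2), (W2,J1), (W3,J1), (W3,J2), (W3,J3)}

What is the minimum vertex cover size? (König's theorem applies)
Minimum vertex cover size = 3

By König's theorem: in bipartite graphs,
min vertex cover = max matching = 3

Maximum matching has size 3, so minimum vertex cover also has size 3.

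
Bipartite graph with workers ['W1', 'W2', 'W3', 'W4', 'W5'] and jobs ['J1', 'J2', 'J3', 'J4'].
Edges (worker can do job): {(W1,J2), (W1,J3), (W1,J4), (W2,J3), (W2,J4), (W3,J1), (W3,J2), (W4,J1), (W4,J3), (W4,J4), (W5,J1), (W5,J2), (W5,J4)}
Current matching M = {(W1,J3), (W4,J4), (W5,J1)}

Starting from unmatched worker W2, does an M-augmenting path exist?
Yes: W2 → J4 → W4 → J1 → W5 → J2

An M-augmenting path alternates non-matching / matching edges, starting and ending at unmatched vertices.
Path: W2 → J4 → W4 → J1 → W5 → J2
(J2 is unmatched in M, so the path is augmenting.)
Flipping edges along this path would increase |M| from 3 to 4.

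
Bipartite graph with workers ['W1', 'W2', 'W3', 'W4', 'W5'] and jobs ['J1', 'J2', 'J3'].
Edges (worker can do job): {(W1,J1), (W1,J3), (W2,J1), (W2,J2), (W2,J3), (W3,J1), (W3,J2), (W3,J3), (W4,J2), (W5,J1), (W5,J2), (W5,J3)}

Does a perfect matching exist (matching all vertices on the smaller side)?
Yes, perfect matching exists (size 3)

Perfect matching: {(W3,J3), (W4,J2), (W5,J1)}
All 3 vertices on the smaller side are matched.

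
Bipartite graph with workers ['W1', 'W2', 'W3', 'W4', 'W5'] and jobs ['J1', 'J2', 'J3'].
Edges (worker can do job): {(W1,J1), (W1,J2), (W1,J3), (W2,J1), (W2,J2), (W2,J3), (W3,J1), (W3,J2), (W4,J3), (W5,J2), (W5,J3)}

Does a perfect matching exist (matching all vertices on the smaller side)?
Yes, perfect matching exists (size 3)

Perfect matching: {(W3,J1), (W4,J3), (W5,J2)}
All 3 vertices on the smaller side are matched.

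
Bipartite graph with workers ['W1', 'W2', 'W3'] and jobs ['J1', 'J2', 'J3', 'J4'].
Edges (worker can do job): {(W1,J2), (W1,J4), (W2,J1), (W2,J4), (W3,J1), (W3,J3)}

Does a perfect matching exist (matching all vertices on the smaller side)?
Yes, perfect matching exists (size 3)

Perfect matching: {(W1,J2), (W2,J4), (W3,J1)}
All 3 vertices on the smaller side are matched.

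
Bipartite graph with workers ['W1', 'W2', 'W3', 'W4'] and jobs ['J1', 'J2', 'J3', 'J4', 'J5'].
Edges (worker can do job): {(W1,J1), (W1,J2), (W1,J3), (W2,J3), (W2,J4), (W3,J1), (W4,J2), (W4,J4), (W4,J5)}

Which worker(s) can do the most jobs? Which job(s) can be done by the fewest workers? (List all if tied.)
Most versatile: W1, W4 (3 jobs); Least covered: J5 (1 workers)

Worker degrees (jobs they can do): W1:3, W2:2, W3:1, W4:3
Job degrees (workers who can do it): J1:2, J2:2, J3:2, J4:2, J5:1

Maximum worker degree is 3, achieved by: W1, W4
Minimum job degree is 1, achieved by: J5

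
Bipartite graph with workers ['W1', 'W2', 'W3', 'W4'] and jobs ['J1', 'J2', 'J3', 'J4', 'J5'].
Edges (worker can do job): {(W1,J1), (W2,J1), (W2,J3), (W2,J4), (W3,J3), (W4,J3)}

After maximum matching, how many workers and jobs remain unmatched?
Unmatched: 1 workers, 2 jobs

Maximum matching size: 3
Workers: 4 total, 3 matched, 1 unmatched
Jobs: 5 total, 3 matched, 2 unmatched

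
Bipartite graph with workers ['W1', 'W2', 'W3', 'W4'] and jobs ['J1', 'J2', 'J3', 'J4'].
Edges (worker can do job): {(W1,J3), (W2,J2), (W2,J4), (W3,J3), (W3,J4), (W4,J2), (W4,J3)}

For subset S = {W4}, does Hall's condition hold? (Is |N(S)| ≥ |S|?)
Yes: |N(S)| = 2, |S| = 1

Subset S = {W4}
Neighbors N(S) = {J2, J3}

|N(S)| = 2, |S| = 1
Hall's condition: |N(S)| ≥ |S| is satisfied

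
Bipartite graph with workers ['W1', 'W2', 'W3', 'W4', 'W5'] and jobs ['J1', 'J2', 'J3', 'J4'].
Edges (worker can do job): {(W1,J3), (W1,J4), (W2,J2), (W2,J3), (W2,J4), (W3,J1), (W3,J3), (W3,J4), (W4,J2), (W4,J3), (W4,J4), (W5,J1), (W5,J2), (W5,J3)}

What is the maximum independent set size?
Maximum independent set = 5

By König's theorem:
- Min vertex cover = Max matching = 4
- Max independent set = Total vertices - Min vertex cover
- Max independent set = 9 - 4 = 5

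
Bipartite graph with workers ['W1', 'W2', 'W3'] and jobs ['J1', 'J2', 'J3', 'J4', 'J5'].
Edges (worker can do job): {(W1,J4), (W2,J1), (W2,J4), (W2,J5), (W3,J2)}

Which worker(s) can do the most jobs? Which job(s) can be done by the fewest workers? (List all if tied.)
Most versatile: W2 (3 jobs); Least covered: J3 (0 workers)

Worker degrees (jobs they can do): W1:1, W2:3, W3:1
Job degrees (workers who can do it): J1:1, J2:1, J3:0, J4:2, J5:1

Maximum worker degree is 3, achieved by: W2
Minimum job degree is 0, achieved by: J3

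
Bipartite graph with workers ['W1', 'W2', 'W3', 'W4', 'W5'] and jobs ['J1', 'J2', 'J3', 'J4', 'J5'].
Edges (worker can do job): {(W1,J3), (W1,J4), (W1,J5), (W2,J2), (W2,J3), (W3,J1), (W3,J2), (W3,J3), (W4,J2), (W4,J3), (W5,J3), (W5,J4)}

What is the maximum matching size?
Maximum matching size = 5

Maximum matching: {(W1,J5), (W2,J3), (W3,J1), (W4,J2), (W5,J4)}
Size: 5

This assigns 5 workers to 5 distinct jobs.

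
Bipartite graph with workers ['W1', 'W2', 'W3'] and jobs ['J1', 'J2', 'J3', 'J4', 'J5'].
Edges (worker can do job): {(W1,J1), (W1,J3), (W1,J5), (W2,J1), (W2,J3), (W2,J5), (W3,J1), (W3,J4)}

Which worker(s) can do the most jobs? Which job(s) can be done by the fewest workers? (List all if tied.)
Most versatile: W1, W2 (3 jobs); Least covered: J2 (0 workers)

Worker degrees (jobs they can do): W1:3, W2:3, W3:2
Job degrees (workers who can do it): J1:3, J2:0, J3:2, J4:1, J5:2

Maximum worker degree is 3, achieved by: W1, W2
Minimum job degree is 0, achieved by: J2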